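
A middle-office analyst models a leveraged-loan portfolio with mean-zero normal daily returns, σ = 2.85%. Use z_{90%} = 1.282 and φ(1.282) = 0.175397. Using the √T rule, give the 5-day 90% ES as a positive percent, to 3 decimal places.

σ_{5d} = 2.85% × √5 = 6.373%.
ES multiplier = φ(z)/(1−α) = 0.175397/0.1 = 1.754.
ES = 6.373% × 1.754 = 11.178%.

11.178%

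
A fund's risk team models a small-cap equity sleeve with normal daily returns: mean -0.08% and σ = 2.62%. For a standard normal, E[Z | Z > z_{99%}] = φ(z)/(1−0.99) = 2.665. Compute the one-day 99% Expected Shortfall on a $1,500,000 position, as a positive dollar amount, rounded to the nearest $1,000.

$106,000

ES = −(-0.08%) + 2.62% × 2.665 = 7.062%.
On $1,500,000: 0.07062 × $1,500,000 = $105,930.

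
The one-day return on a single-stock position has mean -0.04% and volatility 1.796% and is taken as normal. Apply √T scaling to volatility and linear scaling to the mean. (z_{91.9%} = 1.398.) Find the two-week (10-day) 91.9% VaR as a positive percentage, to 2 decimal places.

σ_{10d} = 1.796% × √10 = 5.679%; μ_{10d} = 10 × -0.04% = -0.400%.
VaR = −(-0.400%) + 1.398 × 5.679% = 8.339%.

8.34%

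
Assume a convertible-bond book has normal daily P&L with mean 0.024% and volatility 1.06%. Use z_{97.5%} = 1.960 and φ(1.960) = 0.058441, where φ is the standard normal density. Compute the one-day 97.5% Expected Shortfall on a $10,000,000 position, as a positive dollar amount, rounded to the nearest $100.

Tail multiplier: φ(z)/(1−α) = 0.058441 / 0.025 = 2.338.
ES = −(0.024%) + 1.06% × 2.338 = 2.454%.
On $10,000,000: 0.02454 × $10,000,000 = $245,400.

$245,400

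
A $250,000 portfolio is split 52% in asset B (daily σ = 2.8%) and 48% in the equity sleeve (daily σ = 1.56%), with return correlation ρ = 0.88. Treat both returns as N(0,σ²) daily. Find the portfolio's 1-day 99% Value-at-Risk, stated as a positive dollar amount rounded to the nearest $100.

σ_p² = 0.52²·2.8² + 0.48²·1.56² + 2·0.88·0.52·0.48·2.8·1.56 = 4.5995 (%²).
σ_p = √4.5995 = 2.145%.
At 99%, z = 2.326.
VaR = 2.326 × 2.145% = 4.989%; on $250,000 that is $12,472.

$12,500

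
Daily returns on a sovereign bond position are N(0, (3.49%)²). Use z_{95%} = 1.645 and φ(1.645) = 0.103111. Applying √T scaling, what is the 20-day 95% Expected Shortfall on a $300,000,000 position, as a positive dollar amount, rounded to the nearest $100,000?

$96,600,000

σ_{20d} = 3.49% × √20 = 15.608%.
ES multiplier = φ(z)/(1−α) = 0.103111/0.05 = 2.062.
ES = 15.608% × 2.062 = 32.184%; on $300,000,000: $96,552,000.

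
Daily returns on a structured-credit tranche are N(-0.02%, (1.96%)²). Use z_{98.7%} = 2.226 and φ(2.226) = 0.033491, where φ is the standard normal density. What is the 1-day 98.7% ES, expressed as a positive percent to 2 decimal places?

Tail multiplier: φ(z)/(1−α) = 0.033491 / 0.013 = 2.576.
ES = −(-0.02%) + 1.96% × 2.576 = 5.069%.

5.07%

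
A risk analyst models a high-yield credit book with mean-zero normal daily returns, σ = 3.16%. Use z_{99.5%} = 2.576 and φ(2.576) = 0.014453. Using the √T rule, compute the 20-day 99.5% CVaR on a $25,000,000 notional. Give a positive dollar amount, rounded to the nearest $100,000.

$10,200,000

σ_{20d} = 3.16% × √20 = 14.132%.
ES multiplier = φ(z)/(1−α) = 0.014453/0.005 = 2.891.
ES = 14.132% × 2.891 = 40.856%; on $25,000,000: $10,214,000.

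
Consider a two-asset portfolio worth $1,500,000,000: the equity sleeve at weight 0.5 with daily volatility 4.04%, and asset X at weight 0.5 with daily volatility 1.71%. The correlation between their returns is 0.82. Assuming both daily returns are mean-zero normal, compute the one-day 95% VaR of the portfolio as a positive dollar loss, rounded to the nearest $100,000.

$68,200,000

σ_p² = 0.5²·4.04² + 0.5²·1.71² + 2·0.82·0.5·0.5·4.04·1.71 = 7.6439 (%²).
σ_p = √7.6439 = 2.765%.
At 95%, z = 1.645.
VaR = 1.645 × 2.765% = 4.548%; on $1,500,000,000 that is $68,220,000.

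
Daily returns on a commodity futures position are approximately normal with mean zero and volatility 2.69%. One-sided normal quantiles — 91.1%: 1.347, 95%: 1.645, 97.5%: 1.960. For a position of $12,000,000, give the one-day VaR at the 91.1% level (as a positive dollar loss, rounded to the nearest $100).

VaR = z·σ = 1.347 × 2.69% = 3.623%.
On $12,000,000: 0.03623 × $12,000,000 = $434,760.

$434,800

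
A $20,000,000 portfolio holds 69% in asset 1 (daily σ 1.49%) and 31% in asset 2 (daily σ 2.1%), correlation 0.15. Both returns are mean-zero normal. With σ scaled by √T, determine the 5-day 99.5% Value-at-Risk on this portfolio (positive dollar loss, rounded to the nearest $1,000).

σ_p = √(0.69²·1.49² + 0.31²·2.1² + 2·0.15·0.69·0.31·1.49·2.1) = 1.297%.
σ_{5d} = 1.297% × √5 = 2.900%.
z(99.5%) = 2.576.
VaR = 2.576 × 2.900% = 7.470%; on $20,000,000 that is $1,494,000.

$1,494,000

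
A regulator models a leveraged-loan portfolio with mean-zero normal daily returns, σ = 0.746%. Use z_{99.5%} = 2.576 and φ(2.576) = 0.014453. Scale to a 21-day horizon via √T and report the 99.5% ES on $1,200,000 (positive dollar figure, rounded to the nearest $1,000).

$119,000

σ_{21d} = 0.746% × √21 = 3.419%.
ES multiplier = φ(z)/(1−α) = 0.014453/0.005 = 2.891.
ES = 3.419% × 2.891 = 9.884%; on $1,200,000: $118,608.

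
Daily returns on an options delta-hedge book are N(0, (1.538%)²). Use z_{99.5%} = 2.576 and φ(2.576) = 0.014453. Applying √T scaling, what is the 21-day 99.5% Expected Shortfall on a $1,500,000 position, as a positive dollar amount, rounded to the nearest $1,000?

σ_{21d} = 1.538% × √21 = 7.048%.
ES multiplier = φ(z)/(1−α) = 0.014453/0.005 = 2.891.
ES = 7.048% × 2.891 = 20.376%; on $1,500,000: $305,640.

$306,000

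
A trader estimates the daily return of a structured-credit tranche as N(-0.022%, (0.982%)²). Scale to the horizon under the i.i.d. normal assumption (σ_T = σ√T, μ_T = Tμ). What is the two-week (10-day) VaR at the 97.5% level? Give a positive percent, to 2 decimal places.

At 97.5%, z = 1.960.
σ_{10d} = 0.982% × √10 = 3.105%; μ_{10d} = 10 × -0.022% = -0.220%.
VaR = −(-0.220%) + 1.960 × 3.105% = 6.306%.

6.31%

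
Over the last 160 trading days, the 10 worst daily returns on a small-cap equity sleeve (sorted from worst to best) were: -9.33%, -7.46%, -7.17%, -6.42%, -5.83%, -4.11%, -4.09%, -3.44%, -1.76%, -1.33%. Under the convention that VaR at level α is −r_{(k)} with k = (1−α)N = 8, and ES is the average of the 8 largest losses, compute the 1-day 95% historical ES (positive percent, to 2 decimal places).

The 8 worst returns sum to -47.85%.
ES = −(-47.85%) / 8 = 5.98125% ≈ 5.98%.

5.98%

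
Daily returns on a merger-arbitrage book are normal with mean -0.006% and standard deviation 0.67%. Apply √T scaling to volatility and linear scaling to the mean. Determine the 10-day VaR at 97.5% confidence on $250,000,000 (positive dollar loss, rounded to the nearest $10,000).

$10,530,000

At 97.5%, z = 1.960.
σ_{10d} = 0.67% × √10 = 2.119%; μ_{10d} = 10 × -0.006% = -0.060%.
VaR = −(-0.060%) + 1.960 × 2.119% = 4.213%.
On $250,000,000: 0.04213 × $250,000,000 = $10,532,500.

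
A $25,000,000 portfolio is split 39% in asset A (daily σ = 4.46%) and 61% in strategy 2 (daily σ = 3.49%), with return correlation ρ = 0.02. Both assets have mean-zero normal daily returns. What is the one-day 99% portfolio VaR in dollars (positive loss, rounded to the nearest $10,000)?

$1,610,000

σ_p² = 0.39²·4.46² + 0.61²·3.49² + 2·0.02·0.39·0.61·4.46·3.49 = 7.7058 (%²).
σ_p = √7.7058 = 2.776%.
At 99%, z = 2.326.
VaR = 2.326 × 2.776% = 6.457%; on $25,000,000 that is $1,614,250.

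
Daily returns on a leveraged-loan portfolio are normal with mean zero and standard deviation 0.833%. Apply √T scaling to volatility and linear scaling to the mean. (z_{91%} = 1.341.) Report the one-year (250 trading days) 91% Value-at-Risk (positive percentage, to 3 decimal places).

17.662%

σ_{250d} = 0.833% × √250 = 13.171%.
VaR = 1.341 × 13.171% = 17.662%.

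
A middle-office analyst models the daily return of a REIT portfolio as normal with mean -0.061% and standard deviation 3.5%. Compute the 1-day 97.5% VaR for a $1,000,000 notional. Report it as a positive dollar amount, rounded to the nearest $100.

At 97.5% one-sided, z = 1.960.
VaR = −μ + z·σ = −(-0.061%) + 1.960 × 3.5% = 6.921%.
On $1,000,000: 0.06921 × $1,000,000 = $69,210.

$69,200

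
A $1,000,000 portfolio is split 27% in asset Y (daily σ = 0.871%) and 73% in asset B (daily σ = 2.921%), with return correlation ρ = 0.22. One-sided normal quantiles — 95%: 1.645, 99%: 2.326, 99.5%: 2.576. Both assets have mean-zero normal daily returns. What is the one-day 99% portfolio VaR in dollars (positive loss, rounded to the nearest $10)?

σ_p² = 0.27²·0.871² + 0.73²·2.921² + 2·0.22·0.27·0.73·0.871·2.921 = 4.8228 (%²).
σ_p = √4.8228 = 2.196%.
VaR = 2.326 × 2.196% = 5.108%; on $1,000,000 that is $51,080.

$51,080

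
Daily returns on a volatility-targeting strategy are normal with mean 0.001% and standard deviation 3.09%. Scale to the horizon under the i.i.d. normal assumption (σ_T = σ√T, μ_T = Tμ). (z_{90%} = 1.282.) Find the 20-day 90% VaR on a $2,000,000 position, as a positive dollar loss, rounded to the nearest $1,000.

σ_{20d} = 3.09% × √20 = 13.819%; μ_{20d} = 20 × 0.001% = 0.020%.
VaR = −(0.020%) + 1.282 × 13.819% = 17.696%.
On $2,000,000: 0.17696 × $2,000,000 = $353,920.

$354,000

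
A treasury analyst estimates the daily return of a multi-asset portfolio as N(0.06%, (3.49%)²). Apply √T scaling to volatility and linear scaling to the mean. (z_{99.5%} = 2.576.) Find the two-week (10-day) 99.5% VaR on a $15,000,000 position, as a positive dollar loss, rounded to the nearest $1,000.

$4,174,000

σ_{10d} = 3.49% × √10 = 11.036%; μ_{10d} = 10 × 0.06% = 0.600%.
VaR = −(0.600%) + 2.576 × 11.036% = 27.829%.
On $15,000,000: 0.27829 × $15,000,000 = $4,174,350.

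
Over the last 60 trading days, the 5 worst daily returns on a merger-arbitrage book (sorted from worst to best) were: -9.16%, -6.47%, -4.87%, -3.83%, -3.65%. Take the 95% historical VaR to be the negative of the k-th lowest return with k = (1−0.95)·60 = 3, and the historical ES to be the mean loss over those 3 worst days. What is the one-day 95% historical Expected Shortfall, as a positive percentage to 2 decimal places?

6.83%

The 3 worst returns sum to -20.50%.
ES = −(-20.50%) / 3 = 6.8333…% ≈ 6.83%.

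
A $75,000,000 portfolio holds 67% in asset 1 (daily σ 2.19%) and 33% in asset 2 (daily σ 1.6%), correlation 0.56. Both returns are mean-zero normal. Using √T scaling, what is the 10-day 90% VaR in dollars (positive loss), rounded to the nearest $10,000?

σ_p = √(0.67²·2.19² + 0.33²·1.6² + 2·0.56·0.67·0.33·2.19·1.6) = 1.816%.
σ_{10d} = 1.816% × √10 = 5.743%.
z(90%) = 1.282.
VaR = 1.282 × 5.743% = 7.363%; on $75,000,000 that is $5,522,250.

$5,520,000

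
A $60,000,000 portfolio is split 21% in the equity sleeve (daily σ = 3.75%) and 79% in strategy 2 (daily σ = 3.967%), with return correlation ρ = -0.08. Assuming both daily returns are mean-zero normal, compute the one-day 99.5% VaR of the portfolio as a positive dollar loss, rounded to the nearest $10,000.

σ_p² = 0.21²·3.75² + 0.79²·3.967² + 2·-0.08·0.21·0.79·3.75·3.967 = 10.0468 (%²).
σ_p = √10.0468 = 3.170%.
At 99.5%, z = 2.576.
VaR = 2.576 × 3.170% = 8.166%; on $60,000,000 that is $4,899,600.

$4,900,000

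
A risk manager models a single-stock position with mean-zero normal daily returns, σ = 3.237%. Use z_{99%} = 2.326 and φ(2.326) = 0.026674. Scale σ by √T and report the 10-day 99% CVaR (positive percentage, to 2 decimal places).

σ_{10d} = 3.237% × √10 = 10.236%.
ES multiplier = φ(z)/(1−α) = 0.026674/0.01 = 2.667.
ES = 10.236% × 2.667 = 27.299%.

27.30%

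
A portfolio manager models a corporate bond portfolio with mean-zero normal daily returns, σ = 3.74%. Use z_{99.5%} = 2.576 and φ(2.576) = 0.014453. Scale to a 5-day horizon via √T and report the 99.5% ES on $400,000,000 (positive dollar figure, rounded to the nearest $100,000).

σ_{5d} = 3.74% × √5 = 8.363%.
ES multiplier = φ(z)/(1−α) = 0.014453/0.005 = 2.891.
ES = 8.363% × 2.891 = 24.177%; on $400,000,000: $96,708,000.

$96,700,000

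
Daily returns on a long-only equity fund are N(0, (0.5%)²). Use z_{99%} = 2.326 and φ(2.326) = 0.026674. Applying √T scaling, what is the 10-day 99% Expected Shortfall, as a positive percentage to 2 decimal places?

4.22%

σ_{10d} = 0.5% × √10 = 1.581%.
ES multiplier = φ(z)/(1−α) = 0.026674/0.01 = 2.667.
ES = 1.581% × 2.667 = 4.217%.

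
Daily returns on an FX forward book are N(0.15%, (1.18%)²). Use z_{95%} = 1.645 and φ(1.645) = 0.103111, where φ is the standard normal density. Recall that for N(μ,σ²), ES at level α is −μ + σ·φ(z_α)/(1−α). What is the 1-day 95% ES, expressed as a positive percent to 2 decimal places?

Tail multiplier: φ(z)/(1−α) = 0.103111 / 0.05 = 2.062.
ES = −(0.15%) + 1.18% × 2.062 = 2.283%.

2.28%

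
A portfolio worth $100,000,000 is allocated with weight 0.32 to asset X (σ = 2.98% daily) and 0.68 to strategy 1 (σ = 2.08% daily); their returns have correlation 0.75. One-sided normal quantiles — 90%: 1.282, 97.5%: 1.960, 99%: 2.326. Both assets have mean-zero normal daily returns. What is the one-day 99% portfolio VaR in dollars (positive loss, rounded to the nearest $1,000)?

$5,166,000

σ_p² = 0.32²·2.98² + 0.68²·2.08² + 2·0.75·0.32·0.68·2.98·2.08 = 4.9330 (%²).
σ_p = √4.9330 = 2.221%.
VaR = 2.326 × 2.221% = 5.166%; on $100,000,000 that is $5,166,000.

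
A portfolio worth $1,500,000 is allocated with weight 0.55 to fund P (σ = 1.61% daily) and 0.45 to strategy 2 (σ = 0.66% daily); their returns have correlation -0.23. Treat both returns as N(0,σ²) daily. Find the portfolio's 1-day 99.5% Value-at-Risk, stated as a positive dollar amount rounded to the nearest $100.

σ_p² = 0.55²·1.61² + 0.45²·0.66² + 2·-0.23·0.55·0.45·1.61·0.66 = 0.7513 (%²).
σ_p = √0.7513 = 0.867%.
At 99.5%, z = 2.576.
VaR = 2.576 × 0.867% = 2.233%; on $1,500,000 that is $33,495.

$33,500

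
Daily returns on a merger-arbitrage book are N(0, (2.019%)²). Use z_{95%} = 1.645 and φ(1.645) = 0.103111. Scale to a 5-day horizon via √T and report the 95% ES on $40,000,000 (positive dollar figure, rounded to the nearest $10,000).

$3,720,000

σ_{5d} = 2.019% × √5 = 4.515%.
ES multiplier = φ(z)/(1−α) = 0.103111/0.05 = 2.062.
ES = 4.515% × 2.062 = 9.310%; on $40,000,000: $3,724,000.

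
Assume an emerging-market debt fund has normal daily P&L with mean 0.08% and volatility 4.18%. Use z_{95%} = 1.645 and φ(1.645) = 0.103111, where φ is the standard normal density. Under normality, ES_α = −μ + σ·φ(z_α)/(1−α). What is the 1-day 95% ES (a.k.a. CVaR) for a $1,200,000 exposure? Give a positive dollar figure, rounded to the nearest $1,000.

$102,000

Tail multiplier: φ(z)/(1−α) = 0.103111 / 0.05 = 2.062.
ES = −(0.08%) + 4.18% × 2.062 = 8.539%.
On $1,200,000: 0.08539 × $1,200,000 = $102,468.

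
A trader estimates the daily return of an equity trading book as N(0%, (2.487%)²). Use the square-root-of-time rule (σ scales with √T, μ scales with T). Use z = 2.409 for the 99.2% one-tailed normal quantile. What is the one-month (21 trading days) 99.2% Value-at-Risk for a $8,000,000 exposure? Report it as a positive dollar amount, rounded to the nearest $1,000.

σ_{21d} = 2.487% × √21 = 11.397%.
VaR = 2.409 × 11.397% = 27.455%.
On $8,000,000: 0.27455 × $8,000,000 = $2,196,400.

$2,196,000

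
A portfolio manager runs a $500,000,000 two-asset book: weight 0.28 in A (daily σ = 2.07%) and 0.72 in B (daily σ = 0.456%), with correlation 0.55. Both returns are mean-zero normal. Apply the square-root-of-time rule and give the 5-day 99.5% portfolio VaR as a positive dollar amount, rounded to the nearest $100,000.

$23,300,000

σ_p = √(0.28²·2.07² + 0.72²·0.456² + 2·0.55·0.28·0.72·2.07·0.456) = 0.808%.
σ_{5d} = 0.808% × √5 = 1.807%.
z(99.5%) = 2.576.
VaR = 2.576 × 1.807% = 4.655%; on $500,000,000 that is $23,275,000.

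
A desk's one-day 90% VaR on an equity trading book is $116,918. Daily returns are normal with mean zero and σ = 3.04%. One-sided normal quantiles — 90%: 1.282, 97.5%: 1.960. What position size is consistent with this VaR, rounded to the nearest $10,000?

$3,000,000

VaR as a fraction of value: z·σ = 1.282 × 3.04% = 3.89728%.
Position = $116,918 / 0.0389728 = $2,999,990.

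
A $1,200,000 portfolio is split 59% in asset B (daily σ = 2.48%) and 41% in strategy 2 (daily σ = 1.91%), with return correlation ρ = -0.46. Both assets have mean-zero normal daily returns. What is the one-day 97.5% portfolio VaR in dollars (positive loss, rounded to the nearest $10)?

$30,670

σ_p² = 0.59²·2.48² + 0.41²·1.91² + 2·-0.46·0.59·0.41·2.48·1.91 = 1.7000 (%²).
σ_p = √1.7000 = 1.304%.
At 97.5%, z = 1.960.
VaR = 1.960 × 1.304% = 2.556%; on $1,200,000 that is $30,672.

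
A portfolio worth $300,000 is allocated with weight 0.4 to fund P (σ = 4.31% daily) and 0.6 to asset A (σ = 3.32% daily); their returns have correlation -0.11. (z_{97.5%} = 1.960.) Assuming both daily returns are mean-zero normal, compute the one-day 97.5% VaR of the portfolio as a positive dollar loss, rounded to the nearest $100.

σ_p² = 0.4²·4.31² + 0.6²·3.32² + 2·-0.11·0.4·0.6·4.31·3.32 = 6.1847 (%²).
σ_p = √6.1847 = 2.487%.
VaR = 1.960 × 2.487% = 4.875%; on $300,000 that is $14,625.

$14,600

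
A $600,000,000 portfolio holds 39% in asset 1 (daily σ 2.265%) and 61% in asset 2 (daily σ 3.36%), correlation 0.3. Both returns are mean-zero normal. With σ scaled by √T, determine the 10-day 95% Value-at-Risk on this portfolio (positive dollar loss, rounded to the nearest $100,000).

σ_p = √(0.39²·2.265² + 0.61²·3.36² + 2·0.3·0.39·0.61·2.265·3.36) = 2.463%.
σ_{10d} = 2.463% × √10 = 7.789%.
z(95%) = 1.645.
VaR = 1.645 × 7.789% = 12.813%; on $600,000,000 that is $76,878,000.

$76,900,000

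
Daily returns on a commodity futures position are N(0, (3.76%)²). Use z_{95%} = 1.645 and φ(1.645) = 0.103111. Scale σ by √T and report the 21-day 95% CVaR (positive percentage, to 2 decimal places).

35.53%

σ_{21d} = 3.76% × √21 = 17.230%.
ES multiplier = φ(z)/(1−α) = 0.103111/0.05 = 2.062.
ES = 17.230% × 2.062 = 35.528%.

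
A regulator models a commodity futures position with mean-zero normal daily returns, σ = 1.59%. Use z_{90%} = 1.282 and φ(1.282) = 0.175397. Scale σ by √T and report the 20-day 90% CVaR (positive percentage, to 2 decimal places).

12.47%

σ_{20d} = 1.59% × √20 = 7.111%.
ES multiplier = φ(z)/(1−α) = 0.175397/0.1 = 1.754.
ES = 7.111% × 1.754 = 12.473%.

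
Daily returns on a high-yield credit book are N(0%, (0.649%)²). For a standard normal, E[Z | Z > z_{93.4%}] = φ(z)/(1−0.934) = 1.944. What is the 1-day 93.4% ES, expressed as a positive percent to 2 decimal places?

1.26%

ES = 0.649% × 1.944 = 1.262%.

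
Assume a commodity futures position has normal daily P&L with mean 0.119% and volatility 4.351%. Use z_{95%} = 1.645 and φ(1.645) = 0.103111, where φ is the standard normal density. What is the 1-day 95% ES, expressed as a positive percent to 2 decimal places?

Tail multiplier: φ(z)/(1−α) = 0.103111 / 0.05 = 2.062.
ES = −(0.119%) + 4.351% × 2.062 = 8.853%.

8.85%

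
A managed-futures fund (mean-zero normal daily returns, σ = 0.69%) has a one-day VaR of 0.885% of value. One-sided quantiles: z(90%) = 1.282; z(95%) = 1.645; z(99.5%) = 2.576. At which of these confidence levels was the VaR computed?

90%

Implied z = VaR/σ = 0.885 / 0.69 = 1.283.
This matches z(90%) = 1.282.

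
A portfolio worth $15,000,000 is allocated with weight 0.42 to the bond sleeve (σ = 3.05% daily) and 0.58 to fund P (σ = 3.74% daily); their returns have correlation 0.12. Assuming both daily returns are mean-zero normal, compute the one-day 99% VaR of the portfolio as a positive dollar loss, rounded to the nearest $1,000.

$924,000

σ_p² = 0.42²·3.05² + 0.58²·3.74² + 2·0.12·0.42·0.58·3.05·3.74 = 7.0133 (%²).
σ_p = √7.0133 = 2.648%.
At 99%, z = 2.326.
VaR = 2.326 × 2.648% = 6.159%; on $15,000,000 that is $923,850.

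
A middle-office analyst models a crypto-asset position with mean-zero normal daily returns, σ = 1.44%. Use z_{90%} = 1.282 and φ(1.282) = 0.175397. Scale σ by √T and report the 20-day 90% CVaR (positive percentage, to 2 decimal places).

σ_{20d} = 1.44% × √20 = 6.440%.
ES multiplier = φ(z)/(1−α) = 0.175397/0.1 = 1.754.
ES = 6.440% × 1.754 = 11.296%.

11.30%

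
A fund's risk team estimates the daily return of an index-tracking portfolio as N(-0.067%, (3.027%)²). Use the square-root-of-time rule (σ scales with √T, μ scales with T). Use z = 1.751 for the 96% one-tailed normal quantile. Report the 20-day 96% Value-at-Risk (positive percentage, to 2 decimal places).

σ_{20d} = 3.027% × √20 = 13.537%; μ_{20d} = 20 × -0.067% = -1.340%.
VaR = −(-1.340%) + 1.751 × 13.537% = 25.043%.

25.04%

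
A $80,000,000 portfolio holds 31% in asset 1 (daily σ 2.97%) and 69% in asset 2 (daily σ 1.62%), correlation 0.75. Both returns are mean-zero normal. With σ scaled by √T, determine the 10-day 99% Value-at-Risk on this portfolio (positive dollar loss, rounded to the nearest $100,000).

$11,200,000

σ_p = √(0.31²·2.97² + 0.69²·1.62² + 2·0.75·0.31·0.69·2.97·1.62) = 1.908%.
σ_{10d} = 1.908% × √10 = 6.034%.
z(99%) = 2.326.
VaR = 2.326 × 6.034% = 14.035%; on $80,000,000 that is $11,228,000.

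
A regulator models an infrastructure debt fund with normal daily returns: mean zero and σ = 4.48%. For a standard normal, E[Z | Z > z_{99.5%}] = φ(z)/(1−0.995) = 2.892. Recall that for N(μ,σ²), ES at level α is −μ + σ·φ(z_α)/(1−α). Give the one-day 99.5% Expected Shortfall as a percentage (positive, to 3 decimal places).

12.956%

ES = 4.48% × 2.892 = 12.956%.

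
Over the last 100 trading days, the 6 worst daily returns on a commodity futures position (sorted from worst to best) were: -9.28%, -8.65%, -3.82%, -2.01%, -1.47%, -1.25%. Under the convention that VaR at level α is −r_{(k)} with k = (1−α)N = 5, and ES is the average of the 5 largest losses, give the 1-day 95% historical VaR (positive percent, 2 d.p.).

k = 5; the 5th lowest return is -1.47%, so VaR = 1.47%.

1.47%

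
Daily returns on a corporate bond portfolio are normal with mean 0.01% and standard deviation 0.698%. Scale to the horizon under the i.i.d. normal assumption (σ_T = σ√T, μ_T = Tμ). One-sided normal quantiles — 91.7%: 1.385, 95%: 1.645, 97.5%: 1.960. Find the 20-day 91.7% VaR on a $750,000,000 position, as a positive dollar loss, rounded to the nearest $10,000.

σ_{20d} = 0.698% × √20 = 3.122%; μ_{20d} = 20 × 0.01% = 0.200%.
VaR = −(0.200%) + 1.385 × 3.122% = 4.124%.
On $750,000,000: 0.04124 × $750,000,000 = $30,930,000.

$30,930,000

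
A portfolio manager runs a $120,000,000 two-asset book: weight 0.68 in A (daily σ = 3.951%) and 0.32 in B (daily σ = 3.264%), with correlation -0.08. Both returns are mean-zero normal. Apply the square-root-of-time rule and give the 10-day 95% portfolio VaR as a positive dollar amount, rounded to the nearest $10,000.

σ_p = √(0.68²·3.951² + 0.32²·3.264² + 2·-0.08·0.68·0.32·3.951·3.264) = 2.804%.
σ_{10d} = 2.804% × √10 = 8.867%.
z(95%) = 1.645.
VaR = 1.645 × 8.867% = 14.586%; on $120,000,000 that is $17,503,200.

$17,500,000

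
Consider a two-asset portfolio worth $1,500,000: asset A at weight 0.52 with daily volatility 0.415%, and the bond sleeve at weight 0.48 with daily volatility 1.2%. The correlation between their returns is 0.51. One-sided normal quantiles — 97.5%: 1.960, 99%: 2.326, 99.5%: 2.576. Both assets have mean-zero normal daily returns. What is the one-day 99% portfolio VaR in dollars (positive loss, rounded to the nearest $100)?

σ_p² = 0.52²·0.415² + 0.48²·1.2² + 2·0.51·0.52·0.48·0.415·1.2 = 0.5051 (%²).
σ_p = √0.5051 = 0.711%.
VaR = 2.326 × 0.711% = 1.654%; on $1,500,000 that is $24,810.

$24,800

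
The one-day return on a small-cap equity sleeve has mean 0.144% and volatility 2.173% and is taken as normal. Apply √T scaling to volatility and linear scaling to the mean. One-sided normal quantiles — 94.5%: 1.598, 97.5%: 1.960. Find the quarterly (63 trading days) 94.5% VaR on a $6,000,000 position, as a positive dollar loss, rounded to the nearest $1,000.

$1,109,000

σ_{63d} = 2.173% × √63 = 17.248%; μ_{63d} = 63 × 0.144% = 9.072%.
VaR = −(9.072%) + 1.598 × 17.248% = 18.490%.
On $6,000,000: 0.18490 × $6,000,000 = $1,109,400.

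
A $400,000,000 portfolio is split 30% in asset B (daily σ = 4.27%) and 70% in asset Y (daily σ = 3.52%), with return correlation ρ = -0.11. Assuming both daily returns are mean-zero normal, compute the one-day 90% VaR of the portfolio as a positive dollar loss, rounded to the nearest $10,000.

$13,580,000

σ_p² = 0.3²·4.27² + 0.7²·3.52² + 2·-0.11·0.3·0.7·4.27·3.52 = 7.0179 (%²).
σ_p = √7.0179 = 2.649%.
At 90%, z = 1.282.
VaR = 1.282 × 2.649% = 3.396%; on $400,000,000 that is $13,584,000.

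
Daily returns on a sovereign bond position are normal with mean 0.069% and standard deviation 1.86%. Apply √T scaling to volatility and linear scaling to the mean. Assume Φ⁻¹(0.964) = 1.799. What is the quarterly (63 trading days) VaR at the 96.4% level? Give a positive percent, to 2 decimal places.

22.21%

σ_{63d} = 1.86% × √63 = 14.763%; μ_{63d} = 63 × 0.069% = 4.347%.
VaR = −(4.347%) + 1.799 × 14.763% = 22.212%.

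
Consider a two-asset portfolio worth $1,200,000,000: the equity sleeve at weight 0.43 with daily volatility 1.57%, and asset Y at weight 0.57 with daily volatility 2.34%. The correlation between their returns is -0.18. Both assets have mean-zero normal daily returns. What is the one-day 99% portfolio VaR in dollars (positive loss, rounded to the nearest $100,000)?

σ_p² = 0.43²·1.57² + 0.57²·2.34² + 2·-0.18·0.43·0.57·1.57·2.34 = 1.9106 (%²).
σ_p = √1.9106 = 1.382%.
At 99%, z = 2.326.
VaR = 2.326 × 1.382% = 3.215%; on $1,200,000,000 that is $38,580,000.

$38,600,000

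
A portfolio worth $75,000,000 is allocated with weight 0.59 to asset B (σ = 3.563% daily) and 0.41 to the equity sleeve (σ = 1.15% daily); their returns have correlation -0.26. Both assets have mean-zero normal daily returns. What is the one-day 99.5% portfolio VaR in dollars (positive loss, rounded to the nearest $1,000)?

σ_p² = 0.59²·3.563² + 0.41²·1.15² + 2·-0.26·0.59·0.41·3.563·1.15 = 4.1260 (%²).
σ_p = √4.1260 = 2.031%.
At 99.5%, z = 2.576.
VaR = 2.576 × 2.031% = 5.232%; on $75,000,000 that is $3,924,000.

$3,924,000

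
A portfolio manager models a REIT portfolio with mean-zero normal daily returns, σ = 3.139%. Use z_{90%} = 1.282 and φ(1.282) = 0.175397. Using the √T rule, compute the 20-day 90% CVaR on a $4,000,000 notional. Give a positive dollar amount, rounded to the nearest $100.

$984,900

σ_{20d} = 3.139% × √20 = 14.038%.
ES multiplier = φ(z)/(1−α) = 0.175397/0.1 = 1.754.
ES = 14.038% × 1.754 = 24.623%; on $4,000,000: $984,920.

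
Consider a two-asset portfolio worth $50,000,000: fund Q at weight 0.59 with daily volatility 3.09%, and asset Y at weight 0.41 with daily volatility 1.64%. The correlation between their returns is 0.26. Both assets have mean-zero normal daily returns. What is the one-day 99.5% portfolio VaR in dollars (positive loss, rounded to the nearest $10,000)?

$2,710,000

σ_p² = 0.59²·3.09² + 0.41²·1.64² + 2·0.26·0.59·0.41·3.09·1.64 = 4.4133 (%²).
σ_p = √4.4133 = 2.101%.
At 99.5%, z = 2.576.
VaR = 2.576 × 2.101% = 5.412%; on $50,000,000 that is $2,706,000.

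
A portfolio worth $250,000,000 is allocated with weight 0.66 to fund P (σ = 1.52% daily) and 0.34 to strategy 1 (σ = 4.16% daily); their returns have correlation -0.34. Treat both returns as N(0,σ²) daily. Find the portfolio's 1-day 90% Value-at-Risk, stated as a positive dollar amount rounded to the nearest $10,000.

σ_p² = 0.66²·1.52² + 0.34²·4.16² + 2·-0.34·0.66·0.34·1.52·4.16 = 2.0421 (%²).
σ_p = √2.0421 = 1.429%.
At 90%, z = 1.282.
VaR = 1.282 × 1.429% = 1.832%; on $250,000,000 that is $4,580,000.

$4,580,000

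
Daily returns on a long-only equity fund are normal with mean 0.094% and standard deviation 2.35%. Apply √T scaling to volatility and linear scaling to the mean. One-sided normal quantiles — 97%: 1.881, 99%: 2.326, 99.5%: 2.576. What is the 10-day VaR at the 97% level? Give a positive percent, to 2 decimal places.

σ_{10d} = 2.35% × √10 = 7.431%; μ_{10d} = 10 × 0.094% = 0.940%.
VaR = −(0.940%) + 1.881 × 7.431% = 13.038%.

13.04%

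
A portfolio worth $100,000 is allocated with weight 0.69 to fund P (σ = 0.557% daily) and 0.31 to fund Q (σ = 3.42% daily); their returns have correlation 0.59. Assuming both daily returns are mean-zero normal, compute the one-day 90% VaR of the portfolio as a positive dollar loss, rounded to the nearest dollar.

σ_p² = 0.69²·0.557² + 0.31²·3.42² + 2·0.59·0.69·0.31·0.557·3.42 = 1.7525 (%²).
σ_p = √1.7525 = 1.324%.
At 90%, z = 1.282.
VaR = 1.282 × 1.324% = 1.697%; on $100,000 that is $1,697.

$1,697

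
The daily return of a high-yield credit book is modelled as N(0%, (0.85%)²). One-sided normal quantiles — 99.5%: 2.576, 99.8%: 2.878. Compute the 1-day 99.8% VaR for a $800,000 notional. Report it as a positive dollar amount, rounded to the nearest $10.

$19,570

VaR = z·σ = 2.878 × 0.85% = 2.446%.
On $800,000: 0.02446 × $800,000 = $19,568.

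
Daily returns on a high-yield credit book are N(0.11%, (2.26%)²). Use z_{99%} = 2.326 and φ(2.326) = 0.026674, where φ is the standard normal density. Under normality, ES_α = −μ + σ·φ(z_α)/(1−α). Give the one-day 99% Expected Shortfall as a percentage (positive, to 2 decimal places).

Tail multiplier: φ(z)/(1−α) = 0.026674 / 0.01 = 2.667.
ES = −(0.11%) + 2.26% × 2.667 = 5.917%.

5.92%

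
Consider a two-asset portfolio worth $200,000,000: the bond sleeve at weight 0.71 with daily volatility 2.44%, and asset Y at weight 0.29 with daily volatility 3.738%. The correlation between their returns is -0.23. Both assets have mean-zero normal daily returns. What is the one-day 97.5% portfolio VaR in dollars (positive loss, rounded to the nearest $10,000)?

σ_p² = 0.71²·2.44² + 0.29²·3.738² + 2·-0.23·0.71·0.29·2.44·3.738 = 3.3124 (%²).
σ_p = √3.3124 = 1.820%.
At 97.5%, z = 1.960.
VaR = 1.960 × 1.820% = 3.567%; on $200,000,000 that is $7,134,000.

$7,130,000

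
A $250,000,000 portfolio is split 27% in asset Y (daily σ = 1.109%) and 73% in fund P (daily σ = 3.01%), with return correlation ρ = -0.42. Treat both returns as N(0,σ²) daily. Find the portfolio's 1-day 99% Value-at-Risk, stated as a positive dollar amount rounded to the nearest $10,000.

$12,150,000

σ_p² = 0.27²·1.109² + 0.73²·3.01² + 2·-0.42·0.27·0.73·1.109·3.01 = 4.3651 (%²).
σ_p = √4.3651 = 2.089%.
At 99%, z = 2.326.
VaR = 2.326 × 2.089% = 4.859%; on $250,000,000 that is $12,147,500.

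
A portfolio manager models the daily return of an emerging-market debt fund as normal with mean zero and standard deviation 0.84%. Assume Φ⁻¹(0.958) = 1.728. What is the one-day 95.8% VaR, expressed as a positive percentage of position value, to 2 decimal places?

1.45%

VaR = z·σ = 1.728 × 0.84% = 1.452%.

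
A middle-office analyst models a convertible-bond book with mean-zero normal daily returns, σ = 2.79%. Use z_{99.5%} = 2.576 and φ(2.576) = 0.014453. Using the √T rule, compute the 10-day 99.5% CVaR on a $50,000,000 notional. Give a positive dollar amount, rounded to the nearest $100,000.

σ_{10d} = 2.79% × √10 = 8.823%.
ES multiplier = φ(z)/(1−α) = 0.014453/0.005 = 2.891.
ES = 8.823% × 2.891 = 25.507%; on $50,000,000: $12,753,500.

$12,800,000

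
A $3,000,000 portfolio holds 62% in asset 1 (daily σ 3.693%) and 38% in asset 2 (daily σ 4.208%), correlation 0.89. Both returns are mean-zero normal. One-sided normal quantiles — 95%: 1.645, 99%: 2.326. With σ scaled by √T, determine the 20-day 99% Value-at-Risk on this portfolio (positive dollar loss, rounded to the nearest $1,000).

$1,181,000

σ_p = √(0.62²·3.693² + 0.38²·4.208² + 2·0.89·0.62·0.38·3.693·4.208) = 3.784%.
σ_{20d} = 3.784% × √20 = 16.923%.
VaR = 2.326 × 16.923% = 39.363%; on $3,000,000 that is $1,180,890.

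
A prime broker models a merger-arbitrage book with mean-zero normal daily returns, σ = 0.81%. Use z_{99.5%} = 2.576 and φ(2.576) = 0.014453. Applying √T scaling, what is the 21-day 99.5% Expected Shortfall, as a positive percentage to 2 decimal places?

10.73%

σ_{21d} = 0.81% × √21 = 3.712%.
ES multiplier = φ(z)/(1−α) = 0.014453/0.005 = 2.891.
ES = 3.712% × 2.891 = 10.731%.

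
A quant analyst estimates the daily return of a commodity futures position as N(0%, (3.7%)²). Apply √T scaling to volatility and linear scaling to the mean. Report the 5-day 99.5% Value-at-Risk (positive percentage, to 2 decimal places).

At 99.5%, z = 2.576.
σ_{5d} = 3.7% × √5 = 8.273%.
VaR = 2.576 × 8.273% = 21.311%.

21.31%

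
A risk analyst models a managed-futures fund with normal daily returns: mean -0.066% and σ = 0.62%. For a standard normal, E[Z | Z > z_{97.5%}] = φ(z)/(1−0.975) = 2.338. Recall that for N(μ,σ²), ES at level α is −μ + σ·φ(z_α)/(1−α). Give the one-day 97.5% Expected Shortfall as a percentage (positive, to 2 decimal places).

1.52%

ES = −(-0.066%) + 0.62% × 2.338 = 1.516%.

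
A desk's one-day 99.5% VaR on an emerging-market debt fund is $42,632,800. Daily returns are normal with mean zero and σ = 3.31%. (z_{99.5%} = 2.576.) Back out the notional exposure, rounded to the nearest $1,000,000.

$500,000,000

VaR as a fraction of value: z·σ = 2.576 × 3.31% = 8.52656%.
Position = $42,632,800 / 0.0852656 = $500,000,000.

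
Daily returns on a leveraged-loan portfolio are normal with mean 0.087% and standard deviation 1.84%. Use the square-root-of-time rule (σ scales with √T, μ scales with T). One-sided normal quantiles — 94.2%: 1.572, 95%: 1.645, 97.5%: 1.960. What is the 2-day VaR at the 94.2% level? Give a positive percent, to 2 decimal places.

3.92%

σ_{2d} = 1.84% × √2 = 2.602%; μ_{2d} = 2 × 0.087% = 0.174%.
VaR = −(0.174%) + 1.572 × 2.602% = 3.916%.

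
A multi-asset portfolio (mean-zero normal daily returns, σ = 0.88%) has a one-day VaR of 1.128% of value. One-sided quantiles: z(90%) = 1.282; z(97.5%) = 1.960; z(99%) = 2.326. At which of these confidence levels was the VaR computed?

Implied z = VaR/σ = 1.128 / 0.88 = 1.282.
This matches z(90%) = 1.282.

90%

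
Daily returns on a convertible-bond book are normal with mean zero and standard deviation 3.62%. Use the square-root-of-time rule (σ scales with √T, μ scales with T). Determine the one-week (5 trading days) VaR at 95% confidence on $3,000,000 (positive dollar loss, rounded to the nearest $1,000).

$399,000

At 95%, z = 1.645.
σ_{5d} = 3.62% × √5 = 8.095%.
VaR = 1.645 × 8.095% = 13.316%.
On $3,000,000: 0.13316 × $3,000,000 = $399,480.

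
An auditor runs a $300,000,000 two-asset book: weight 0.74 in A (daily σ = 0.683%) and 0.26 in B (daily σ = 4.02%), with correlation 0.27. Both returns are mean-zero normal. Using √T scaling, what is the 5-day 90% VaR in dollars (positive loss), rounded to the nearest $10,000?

$10,990,000

σ_p = √(0.74²·0.683² + 0.26²·4.02² + 2·0.27·0.74·0.26·0.683·4.02) = 1.278%.
σ_{5d} = 1.278% × √5 = 2.858%.
z(90%) = 1.282.
VaR = 1.282 × 2.858% = 3.664%; on $300,000,000 that is $10,992,000.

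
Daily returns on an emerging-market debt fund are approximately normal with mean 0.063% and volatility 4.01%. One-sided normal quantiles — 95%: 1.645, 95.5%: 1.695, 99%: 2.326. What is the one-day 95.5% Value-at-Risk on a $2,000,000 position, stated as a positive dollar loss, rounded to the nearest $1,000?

$135,000

VaR = −μ + z·σ = −(0.063%) + 1.695 × 4.01% = 6.734%.
On $2,000,000: 0.06734 × $2,000,000 = $134,680.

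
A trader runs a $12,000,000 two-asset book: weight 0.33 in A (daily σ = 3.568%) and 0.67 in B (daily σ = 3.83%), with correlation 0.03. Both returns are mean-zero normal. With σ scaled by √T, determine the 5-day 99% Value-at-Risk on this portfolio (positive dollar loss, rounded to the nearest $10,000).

$1,780,000

σ_p = √(0.33²·3.568² + 0.67²·3.83² + 2·0.03·0.33·0.67·3.568·3.83) = 2.855%.
σ_{5d} = 2.855% × √5 = 6.384%.
z(99%) = 2.326.
VaR = 2.326 × 6.384% = 14.849%; on $12,000,000 that is $1,781,880.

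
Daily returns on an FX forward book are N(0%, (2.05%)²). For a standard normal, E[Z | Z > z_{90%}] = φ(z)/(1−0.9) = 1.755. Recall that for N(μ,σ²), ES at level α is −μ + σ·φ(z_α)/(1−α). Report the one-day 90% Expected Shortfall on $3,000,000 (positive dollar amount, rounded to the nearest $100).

ES = 2.05% × 1.755 = 3.598%.
On $3,000,000: 0.03598 × $3,000,000 = $107,940.

$107,900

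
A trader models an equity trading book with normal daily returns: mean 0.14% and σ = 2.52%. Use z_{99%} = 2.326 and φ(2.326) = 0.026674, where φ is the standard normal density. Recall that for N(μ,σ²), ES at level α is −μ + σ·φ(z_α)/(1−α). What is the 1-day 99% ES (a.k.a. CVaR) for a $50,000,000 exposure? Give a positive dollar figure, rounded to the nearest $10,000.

Tail multiplier: φ(z)/(1−α) = 0.026674 / 0.01 = 2.667.
ES = −(0.14%) + 2.52% × 2.667 = 6.581%.
On $50,000,000: 0.06581 × $50,000,000 = $3,290,500.

$3,290,000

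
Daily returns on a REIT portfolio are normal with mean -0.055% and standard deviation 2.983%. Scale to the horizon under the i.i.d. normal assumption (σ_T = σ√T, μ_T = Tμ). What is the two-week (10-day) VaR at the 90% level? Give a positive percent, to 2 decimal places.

At 90%, z = 1.282.
σ_{10d} = 2.983% × √10 = 9.433%; μ_{10d} = 10 × -0.055% = -0.550%.
VaR = −(-0.550%) + 1.282 × 9.433% = 12.643%.

12.64%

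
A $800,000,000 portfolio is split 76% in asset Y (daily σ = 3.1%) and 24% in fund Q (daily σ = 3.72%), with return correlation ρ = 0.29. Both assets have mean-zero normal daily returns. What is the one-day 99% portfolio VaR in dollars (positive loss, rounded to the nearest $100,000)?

$51,200,000

σ_p² = 0.76²·3.1² + 0.24²·3.72² + 2·0.29·0.76·0.24·3.1·3.72 = 7.5678 (%²).
σ_p = √7.5678 = 2.751%.
At 99%, z = 2.326.
VaR = 2.326 × 2.751% = 6.399%; on $800,000,000 that is $51,192,000.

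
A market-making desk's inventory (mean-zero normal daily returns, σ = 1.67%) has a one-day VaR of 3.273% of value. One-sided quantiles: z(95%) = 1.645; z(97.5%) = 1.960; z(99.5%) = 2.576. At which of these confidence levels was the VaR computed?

97.5%

Implied z = VaR/σ = 3.273 / 1.67 = 1.960.
This matches z(97.5%) = 1.960.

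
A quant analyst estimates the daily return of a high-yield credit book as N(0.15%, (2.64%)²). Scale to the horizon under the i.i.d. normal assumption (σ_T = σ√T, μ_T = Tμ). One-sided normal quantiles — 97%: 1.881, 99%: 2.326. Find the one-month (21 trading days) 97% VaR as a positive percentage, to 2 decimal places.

19.61%

σ_{21d} = 2.64% × √21 = 12.098%; μ_{21d} = 21 × 0.15% = 3.150%.
VaR = −(3.150%) + 1.881 × 12.098% = 19.606%.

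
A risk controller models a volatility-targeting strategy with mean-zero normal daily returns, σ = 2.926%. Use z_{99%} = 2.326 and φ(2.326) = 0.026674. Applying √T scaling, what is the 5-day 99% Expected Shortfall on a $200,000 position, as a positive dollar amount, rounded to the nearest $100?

σ_{5d} = 2.926% × √5 = 6.543%.
ES multiplier = φ(z)/(1−α) = 0.026674/0.01 = 2.667.
ES = 6.543% × 2.667 = 17.450%; on $200,000: $34,900.

$34,900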